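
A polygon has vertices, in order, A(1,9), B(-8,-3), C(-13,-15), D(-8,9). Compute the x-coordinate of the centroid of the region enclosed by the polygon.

-20/3

Apply Gauss's area formula. First the cross-terms c_i = x_i·y_{i+1} − x_{i+1}·y_i:
  69, 81, -237, -81  ⇒  2A = -168, A = -84.
Then Σ (x_i + x_{i+1})·c_i = 3360, so x̄ = 3360 / (6·(-84)) = -20/3.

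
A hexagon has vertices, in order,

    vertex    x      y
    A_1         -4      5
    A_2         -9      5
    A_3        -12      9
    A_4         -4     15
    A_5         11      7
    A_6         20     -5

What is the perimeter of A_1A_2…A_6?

78

|A_1A_2| = √((-5)² + (0)²) = √25 = 5
|A_2A_3| = √((-3)² + (4)²) = √25 = 5
|A_3A_4| = √((8)² + (6)²) = √100 = 10
|A_4A_5| = √((15)² + (-8)²) = √289 = 17
|A_5A_6| = √((9)² + (-12)²) = √225 = 15
|A_6A_1| = √((-24)² + (10)²) = √676 = 26
Perimeter = 5 + 5 + 10 + 17 + 15 + 26 = 78.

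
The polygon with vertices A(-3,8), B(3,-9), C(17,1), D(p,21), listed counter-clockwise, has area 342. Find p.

Write out the shoelace sum; only the two edges meeting at D involve p:
2·Area = [(17·21 − p·1) + (p·8 − (-3)·21)] + 159
       = 7·p + 579 = 684
⇒ p = 15.

15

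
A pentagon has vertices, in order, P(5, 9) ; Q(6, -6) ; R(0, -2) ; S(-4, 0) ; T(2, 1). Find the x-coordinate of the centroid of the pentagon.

Apply the shoelace formula. First the cross-terms c_i = x_i·y_{i+1} − x_{i+1}·y_i:
  -84, -12, -8, -4, 13  ⇒  2A = -95, A = -47.5.
Then Σ (x_i + x_{i+1})·c_i = -865, so x̄ = -865 / (6·(-47.5)) = 173/57.

173/57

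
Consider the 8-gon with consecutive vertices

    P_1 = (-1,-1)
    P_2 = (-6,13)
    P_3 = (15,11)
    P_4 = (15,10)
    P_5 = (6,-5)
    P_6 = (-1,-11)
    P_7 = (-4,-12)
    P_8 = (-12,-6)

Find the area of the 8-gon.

Apply the shoelace (surveyor's) formula: 2A = Σ (x_i·y_{i+1} − x_{i+1}·y_i), indices taken mod 8.
P_1→P_2: (-1)(13) − (-6)(-1) = -19
P_2→P_3: (-6)(11) − (15)(13) = -261
P_3→P_4: (15)(10) − (15)(11) = -15
P_4→P_5: (15)(-5) − (6)(10) = -135
P_5→P_6: (6)(-11) − (-1)(-5) = -71
P_6→P_7: (-1)(-12) − (-4)(-11) = -32
P_7→P_8: (-4)(-6) − (-12)(-12) = -120
P_8→P_1: (-12)(-1) − (-1)(-6) = 6
Σ = -647
Area = |Σ|/2 = 323.5.

323.5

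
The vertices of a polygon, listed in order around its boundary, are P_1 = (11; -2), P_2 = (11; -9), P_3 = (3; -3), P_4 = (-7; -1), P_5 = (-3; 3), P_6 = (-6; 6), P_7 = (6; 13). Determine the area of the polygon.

Apply Gauss's area formula: 2A = Σ (x_i·y_{i+1} − x_{i+1}·y_i), indices taken mod 7.
P_1→P_2: (11)(-9) − (11)(-2) = -77
P_2→P_3: (11)(-3) − (3)(-9) = -6
P_3→P_4: (3)(-1) − (-7)(-3) = -24
P_4→P_5: (-7)(3) − (-3)(-1) = -24
P_5→P_6: (-3)(6) − (-6)(3) = 0
P_6→P_7: (-6)(13) − (6)(6) = -114
P_7→P_1: (6)(-2) − (11)(13) = -155
Σ = -400
Area = |Σ|/2 = 200.

200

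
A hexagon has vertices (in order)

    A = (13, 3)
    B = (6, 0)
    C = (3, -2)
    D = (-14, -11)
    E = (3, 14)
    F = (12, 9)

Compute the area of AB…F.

238

Apply the shoelace (surveyor's) formula: 2A = Σ (x_i·y_{i+1} − x_{i+1}·y_i), indices taken mod 6.
Cross-terms: -18, -12, -61, -163, -141, -81  ⇒  Σ = -476
Area = |Σ|/2 = 238.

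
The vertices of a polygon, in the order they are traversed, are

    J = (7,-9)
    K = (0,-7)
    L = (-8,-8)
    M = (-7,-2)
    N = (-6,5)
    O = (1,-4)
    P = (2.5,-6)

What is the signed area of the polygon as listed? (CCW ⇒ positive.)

Σ = (-49) + (-56) + (-40) + (-47) + (19) + (4) + (19.5) = -149.5
Signed area = Σ/2 = -74.75 (negative ⇒ clockwise traversal).

-74.75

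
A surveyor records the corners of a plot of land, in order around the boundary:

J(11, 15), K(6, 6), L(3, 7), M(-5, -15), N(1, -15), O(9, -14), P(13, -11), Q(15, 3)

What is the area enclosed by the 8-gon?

340

Σ = (-24) + (24) + (-10) + (90) + (121) + (83) + (204) + (192) = 680
Area = |Σ|/2 = 340.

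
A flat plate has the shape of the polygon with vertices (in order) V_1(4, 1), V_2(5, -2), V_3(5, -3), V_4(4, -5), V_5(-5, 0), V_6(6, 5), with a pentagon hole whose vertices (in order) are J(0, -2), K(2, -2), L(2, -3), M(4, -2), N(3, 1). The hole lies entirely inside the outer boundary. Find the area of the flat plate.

Outer boundary:
V_1→V_2: (4)(-2) − (5)(1) = -13
V_2→V_3: (5)(-3) − (5)(-2) = -5
V_3→V_4: (5)(-5) − (4)(-3) = -13
V_4→V_5: (4)(0) − (-5)(-5) = -25
V_5→V_6: (-5)(5) − (6)(0) = -25
V_6→V_1: (6)(1) − (4)(5) = -14
Σ = -95
Area = |Σ|/2 = 47.5.
Hole:
Apply Gauss's area formula: 2A = Σ (x_i·y_{i+1} − x_{i+1}·y_i), indices taken mod 5.
Cross-terms: 4, -2, 8, 10, -6  ⇒  Σ = 14
Area = |Σ|/2 = 7.
Net area = 47.5 − 7 = 40.5.

40.5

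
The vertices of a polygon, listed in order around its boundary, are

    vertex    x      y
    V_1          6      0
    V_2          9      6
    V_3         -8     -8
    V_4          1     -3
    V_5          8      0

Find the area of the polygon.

34

Apply Gauss's area formula: 2A = Σ (x_i·y_{i+1} − x_{i+1}·y_i), indices taken mod 5.
Σ = (36) + (-24) + (32) + (24) + (0) = 68
Area = |Σ|/2 = 34.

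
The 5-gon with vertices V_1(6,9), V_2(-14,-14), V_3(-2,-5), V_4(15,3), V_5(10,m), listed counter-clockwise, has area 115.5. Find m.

2

Write out the shoelace sum; only the two edges meeting at V_5 involve m:
2·Area = [(15·m − 10·3) + (10·9 − 6·m)] + 153
       = 9·m + 213 = 231
⇒ m = 2.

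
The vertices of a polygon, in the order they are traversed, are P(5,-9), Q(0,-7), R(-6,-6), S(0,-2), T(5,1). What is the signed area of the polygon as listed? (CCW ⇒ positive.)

Apply the surveyor's formula: 2A = Σ (x_i·y_{i+1} − x_{i+1}·y_i), indices taken mod 5.
Cross-terms: -35, -42, 12, 10, -50  ⇒  Σ = -105
Signed area = Σ/2 = -52.5 (negative ⇒ clockwise traversal).

-52.5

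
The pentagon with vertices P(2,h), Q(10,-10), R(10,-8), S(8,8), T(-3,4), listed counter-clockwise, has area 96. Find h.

0

The doubled signed area Σ (x_i y_{i+1} − x_{i+1} y_i) is linear in h.
With h=0 it equals 192; the coefficient of h is -13 (from the two edges through P).
So -13·h + 192 = 2·96 = 192 ⇒ h = 0.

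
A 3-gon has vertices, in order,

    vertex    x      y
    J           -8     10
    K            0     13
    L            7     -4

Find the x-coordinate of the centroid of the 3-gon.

-1/3

Apply the surveyor's formula. First the cross-terms c_i = x_i·y_{i+1} − x_{i+1}·y_i:
  -104, -91, 38  ⇒  2A = -157, A = -78.5.
Then Σ (x_i + x_{i+1})·c_i = 157, so x̄ = 157 / (6·(-78.5)) = -1/3.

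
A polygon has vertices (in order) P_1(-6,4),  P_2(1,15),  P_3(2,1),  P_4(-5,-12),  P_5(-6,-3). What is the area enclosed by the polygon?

Apply the surveyor's formula: 2A = Σ (x_i·y_{i+1} − x_{i+1}·y_i), indices taken mod 5.
Σ = (-94) + (-29) + (-19) + (-57) + (-42) = -241
Area = |Σ|/2 = 120.5.

120.5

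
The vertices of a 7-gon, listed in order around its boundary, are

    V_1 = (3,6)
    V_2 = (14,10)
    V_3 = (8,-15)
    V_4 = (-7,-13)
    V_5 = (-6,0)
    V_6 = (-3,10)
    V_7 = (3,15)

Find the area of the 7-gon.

396.5

Apply the surveyor's formula: 2A = Σ (x_i·y_{i+1} − x_{i+1}·y_i), indices taken mod 7.
Σ = (-54) + (-290) + (-209) + (-78) + (-60) + (-75) + (-27) = -793
Area = |Σ|/2 = 396.5.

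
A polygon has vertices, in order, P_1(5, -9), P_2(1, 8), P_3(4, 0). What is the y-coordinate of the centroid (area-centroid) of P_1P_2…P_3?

Apply Gauss's area formula. First the cross-terms c_i = x_i·y_{i+1} − x_{i+1}·y_i:
  49, -32, -36  ⇒  2A = -19, A = -9.5.
Then Σ (y_i + y_{i+1})·c_i = 19, so ȳ = 19 / (6·(-9.5)) = -1/3.

-1/3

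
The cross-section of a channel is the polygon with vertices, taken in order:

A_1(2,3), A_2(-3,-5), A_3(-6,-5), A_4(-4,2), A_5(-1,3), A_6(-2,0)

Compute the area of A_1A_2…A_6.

A_1→A_2: (2)(-5) − (-3)(3) = -1
A_2→A_3: (-3)(-5) − (-6)(-5) = -15
A_3→A_4: (-6)(2) − (-4)(-5) = -32
A_4→A_5: (-4)(3) − (-1)(2) = -10
A_5→A_6: (-1)(0) − (-2)(3) = 6
A_6→A_1: (-2)(3) − (2)(0) = -6
Σ = -58
Area = |Σ|/2 = 29.

29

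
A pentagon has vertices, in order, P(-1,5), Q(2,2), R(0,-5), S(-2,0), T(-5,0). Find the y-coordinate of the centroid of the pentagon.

43/57

Apply the shoelace formula. First the cross-terms c_i = x_i·y_{i+1} − x_{i+1}·y_i:
  -12, -10, -10, 0, -25  ⇒  2A = -57, A = -28.5.
Then Σ (y_i + y_{i+1})·c_i = -129, so ȳ = -129 / (6·(-28.5)) = 43/57.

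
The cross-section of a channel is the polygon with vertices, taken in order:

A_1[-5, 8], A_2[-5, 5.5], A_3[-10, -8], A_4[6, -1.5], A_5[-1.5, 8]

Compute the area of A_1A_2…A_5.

Apply the shoelace formula: 2A = Σ (x_i·y_{i+1} − x_{i+1}·y_i), indices taken mod 5.
A_1→A_2: (-5)(5.5) − (-5)(8) = 12.5
A_2→A_3: (-5)(-8) − (-10)(5.5) = 95
A_3→A_4: (-10)(-1.5) − (6)(-8) = 63
A_4→A_5: (6)(8) − (-1.5)(-1.5) = 45.75
A_5→A_1: (-1.5)(8) − (-5)(8) = 28
Σ = 244.25
Area = |Σ|/2 = 122.125.

122.125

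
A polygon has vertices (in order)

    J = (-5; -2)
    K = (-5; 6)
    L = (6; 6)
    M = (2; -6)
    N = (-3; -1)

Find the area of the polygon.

Cross-terms: -40, -66, -48, -20, 1  ⇒  Σ = -173
Area = |Σ|/2 = 86.5.

86.5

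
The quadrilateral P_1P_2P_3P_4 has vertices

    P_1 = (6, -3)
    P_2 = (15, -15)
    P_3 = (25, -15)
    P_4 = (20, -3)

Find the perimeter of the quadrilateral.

|P_1P_2| = √((9)² + (-12)²) = √225 = 15
|P_2P_3| = √((10)² + (0)²) = √100 = 10
|P_3P_4| = √((-5)² + (12)²) = √169 = 13
|P_4P_1| = √((-14)² + (0)²) = √196 = 14
Perimeter = 15 + 10 + 13 + 14 = 52.

52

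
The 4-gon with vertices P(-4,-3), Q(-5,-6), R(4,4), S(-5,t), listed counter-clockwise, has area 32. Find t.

Write out the shoelace sum; only the two edges meeting at S involve t:
2·Area = [(4·t − (-5)·4) + ((-5)·(-3) − (-4)·t)] + 13
       = 8·t + 48 = 64
⇒ t = 2.

2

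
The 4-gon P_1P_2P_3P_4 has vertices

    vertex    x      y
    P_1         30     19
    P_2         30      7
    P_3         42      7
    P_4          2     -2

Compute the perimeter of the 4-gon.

|P_1P_2| = √((0)² + (-12)²) = √144 = 12
|P_2P_3| = √((12)² + (0)²) = √144 = 12
|P_3P_4| = √((-40)² + (-9)²) = √1681 = 41
|P_4P_1| = √((28)² + (21)²) = √1225 = 35
Perimeter = 12 + 12 + 41 + 35 = 100.

100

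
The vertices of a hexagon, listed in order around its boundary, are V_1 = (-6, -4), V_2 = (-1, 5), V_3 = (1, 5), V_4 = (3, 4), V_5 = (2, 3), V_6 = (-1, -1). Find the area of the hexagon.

27.5

Apply the shoelace formula: 2A = Σ (x_i·y_{i+1} − x_{i+1}·y_i), indices taken mod 6.
V_1→V_2: (-6)(5) − (-1)(-4) = -34
V_2→V_3: (-1)(5) − (1)(5) = -10
V_3→V_4: (1)(4) − (3)(5) = -11
V_4→V_5: (3)(3) − (2)(4) = 1
V_5→V_6: (2)(-1) − (-1)(3) = 1
V_6→V_1: (-1)(-4) − (-6)(-1) = -2
Σ = -55
Area = |Σ|/2 = 27.5.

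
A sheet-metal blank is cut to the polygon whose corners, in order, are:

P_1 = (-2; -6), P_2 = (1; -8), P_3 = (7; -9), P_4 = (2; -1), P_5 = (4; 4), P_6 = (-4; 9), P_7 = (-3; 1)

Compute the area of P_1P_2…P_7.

93.5

Apply the shoelace (surveyor's) formula: 2A = Σ (x_i·y_{i+1} − x_{i+1}·y_i), indices taken mod 7.
Σ = (22) + (47) + (11) + (12) + (52) + (23) + (20) = 187
Area = |Σ|/2 = 93.5.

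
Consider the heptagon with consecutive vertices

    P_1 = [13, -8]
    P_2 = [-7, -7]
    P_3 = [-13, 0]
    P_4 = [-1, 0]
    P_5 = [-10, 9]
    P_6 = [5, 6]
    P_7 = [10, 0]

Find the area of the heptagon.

246

Σ = (-147) + (-91) + (0) + (-9) + (-105) + (-60) + (-80) = -492
Area = |Σ|/2 = 246.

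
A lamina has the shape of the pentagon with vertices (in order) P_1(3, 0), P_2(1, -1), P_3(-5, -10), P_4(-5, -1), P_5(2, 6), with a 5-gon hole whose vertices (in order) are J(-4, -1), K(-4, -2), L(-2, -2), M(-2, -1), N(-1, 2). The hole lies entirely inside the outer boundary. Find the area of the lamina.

Outer boundary:
Apply the shoelace (surveyor's) formula: 2A = Σ (x_i·y_{i+1} − x_{i+1}·y_i), indices taken mod 5.
Cross-terms: -3, -15, -45, -28, -18  ⇒  Σ = -109
Area = |Σ|/2 = 54.5.
Hole:
Σ = (4) + (4) + (-2) + (-5) + (9) = 10
Area = |Σ|/2 = 5.
Net area = 54.5 − 5 = 49.5.

49.5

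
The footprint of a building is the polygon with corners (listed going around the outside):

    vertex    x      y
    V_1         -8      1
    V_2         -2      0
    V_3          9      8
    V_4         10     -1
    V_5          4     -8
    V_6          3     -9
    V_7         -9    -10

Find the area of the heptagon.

195.5

V_1→V_2: (-8)(0) − (-2)(1) = 2
V_2→V_3: (-2)(8) − (9)(0) = -16
V_3→V_4: (9)(-1) − (10)(8) = -89
V_4→V_5: (10)(-8) − (4)(-1) = -76
V_5→V_6: (4)(-9) − (3)(-8) = -12
V_6→V_7: (3)(-10) − (-9)(-9) = -111
V_7→V_1: (-9)(1) − (-8)(-10) = -89
Σ = -391
Area = |Σ|/2 = 195.5.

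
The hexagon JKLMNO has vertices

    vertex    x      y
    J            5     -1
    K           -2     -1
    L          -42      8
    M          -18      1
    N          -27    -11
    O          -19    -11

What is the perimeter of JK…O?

|JK| = √((-7)² + (0)²) = √49 = 7
|KL| = √((-40)² + (9)²) = √1681 = 41
|LM| = √((24)² + (-7)²) = √625 = 25
|MN| = √((-9)² + (-12)²) = √225 = 15
|NO| = √((8)² + (0)²) = √64 = 8
|OJ| = √((24)² + (10)²) = √676 = 26
Perimeter = 7 + 41 + 25 + 15 + 8 + 26 = 122.

122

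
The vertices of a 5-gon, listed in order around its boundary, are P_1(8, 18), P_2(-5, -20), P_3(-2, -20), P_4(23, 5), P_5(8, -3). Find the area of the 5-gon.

249.5

Apply the surveyor's formula: 2A = Σ (x_i·y_{i+1} − x_{i+1}·y_i), indices taken mod 5.
P_1→P_2: (8)(-20) − (-5)(18) = -70
P_2→P_3: (-5)(-20) − (-2)(-20) = 60
P_3→P_4: (-2)(5) − (23)(-20) = 450
P_4→P_5: (23)(-3) − (8)(5) = -109
P_5→P_1: (8)(18) − (8)(-3) = 168
Σ = 499
Area = |Σ|/2 = 249.5.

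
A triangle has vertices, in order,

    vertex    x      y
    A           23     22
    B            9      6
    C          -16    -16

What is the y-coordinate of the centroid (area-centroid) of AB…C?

Apply the surveyor's formula. First the cross-terms c_i = x_i·y_{i+1} − x_{i+1}·y_i:
  -60, -48, 16  ⇒  2A = -92, A = -46.
Then Σ (y_i + y_{i+1})·c_i = -1104, so ȳ = -1104 / (6·(-46)) = 4.

4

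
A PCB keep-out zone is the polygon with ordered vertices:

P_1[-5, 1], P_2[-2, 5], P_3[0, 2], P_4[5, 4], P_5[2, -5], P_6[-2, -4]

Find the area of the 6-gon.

Σ = (-23) + (-4) + (-10) + (-33) + (-18) + (-22) = -110
Area = |Σ|/2 = 55.

55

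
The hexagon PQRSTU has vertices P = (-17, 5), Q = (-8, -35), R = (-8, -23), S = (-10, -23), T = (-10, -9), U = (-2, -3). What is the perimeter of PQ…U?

96

|PQ| = √((9)² + (-40)²) = √1681 = 41
|QR| = √((0)² + (12)²) = √144 = 12
|RS| = √((-2)² + (0)²) = √4 = 2
|ST| = √((0)² + (14)²) = √196 = 14
|TU| = √((8)² + (6)²) = √100 = 10
|UP| = √((-15)² + (8)²) = √289 = 17
Perimeter = 41 + 12 + 2 + 14 + 10 + 17 = 96.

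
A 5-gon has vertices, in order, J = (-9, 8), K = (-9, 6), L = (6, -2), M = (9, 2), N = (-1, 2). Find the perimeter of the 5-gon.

44

|JK| = √((0)² + (-2)²) = √4 = 2
|KL| = √((15)² + (-8)²) = √289 = 17
|LM| = √((3)² + (4)²) = √25 = 5
|MN| = √((-10)² + (0)²) = √100 = 10
|NJ| = √((-8)² + (6)²) = √100 = 10
Perimeter = 2 + 17 + 5 + 10 + 10 = 44.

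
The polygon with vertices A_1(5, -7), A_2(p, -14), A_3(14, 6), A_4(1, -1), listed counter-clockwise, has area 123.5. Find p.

11

The doubled signed area Σ (x_i y_{i+1} − x_{i+1} y_i) is linear in p.
With p=0 it equals 104; the coefficient of p is 13 (from the two edges through A_2).
So 13·p + 104 = 2·123.5 = 247 ⇒ p = 11.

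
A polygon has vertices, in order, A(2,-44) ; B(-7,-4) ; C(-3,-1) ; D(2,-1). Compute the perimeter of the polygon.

|AB| = √((-9)² + (40)²) = √1681 = 41
|BC| = √((4)² + (3)²) = √25 = 5
|CD| = √((5)² + (0)²) = √25 = 5
|DA| = √((0)² + (-43)²) = √1849 = 43
Perimeter = 41 + 5 + 5 + 43 = 94.

94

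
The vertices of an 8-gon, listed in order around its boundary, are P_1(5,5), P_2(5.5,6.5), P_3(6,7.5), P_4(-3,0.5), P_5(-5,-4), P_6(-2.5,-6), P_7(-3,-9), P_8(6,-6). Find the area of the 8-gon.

101.875

P_1→P_2: (5)(6.5) − (5.5)(5) = 5
P_2→P_3: (5.5)(7.5) − (6)(6.5) = 2.25
P_3→P_4: (6)(0.5) − (-3)(7.5) = 25.5
P_4→P_5: (-3)(-4) − (-5)(0.5) = 14.5
P_5→P_6: (-5)(-6) − (-2.5)(-4) = 20
P_6→P_7: (-2.5)(-9) − (-3)(-6) = 4.5
P_7→P_8: (-3)(-6) − (6)(-9) = 72
P_8→P_1: (6)(5) − (5)(-6) = 60
Σ = 203.75
Area = |Σ|/2 = 101.875.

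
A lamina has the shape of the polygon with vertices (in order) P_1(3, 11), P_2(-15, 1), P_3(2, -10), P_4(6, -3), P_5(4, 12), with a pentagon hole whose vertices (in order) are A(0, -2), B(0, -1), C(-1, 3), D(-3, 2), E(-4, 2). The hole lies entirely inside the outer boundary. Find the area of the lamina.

Outer boundary:
Apply Gauss's area formula: 2A = Σ (x_i·y_{i+1} − x_{i+1}·y_i), indices taken mod 5.
P_1→P_2: (3)(1) − (-15)(11) = 168
P_2→P_3: (-15)(-10) − (2)(1) = 148
P_3→P_4: (2)(-3) − (6)(-10) = 54
P_4→P_5: (6)(12) − (4)(-3) = 84
P_5→P_1: (4)(11) − (3)(12) = 8
Σ = 462
Area = |Σ|/2 = 231.
Hole:
Apply the shoelace formula: 2A = Σ (x_i·y_{i+1} − x_{i+1}·y_i), indices taken mod 5.
Σ = (0) + (-1) + (7) + (2) + (8) = 16
Area = |Σ|/2 = 8.
Net area = 231 − 8 = 223.

223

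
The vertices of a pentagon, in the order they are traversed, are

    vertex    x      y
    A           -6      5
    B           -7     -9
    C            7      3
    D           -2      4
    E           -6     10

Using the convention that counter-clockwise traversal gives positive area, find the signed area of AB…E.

Apply the shoelace (surveyor's) formula: 2A = Σ (x_i·y_{i+1} − x_{i+1}·y_i), indices taken mod 5.
Σ = (89) + (42) + (34) + (4) + (30) = 199
Signed area = Σ/2 = 99.5 (positive ⇒ counter-clockwise traversal).

99.5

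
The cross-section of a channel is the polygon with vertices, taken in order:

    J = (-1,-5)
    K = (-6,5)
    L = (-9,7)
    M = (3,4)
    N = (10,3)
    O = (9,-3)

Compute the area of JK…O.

112.5

Apply the shoelace (surveyor's) formula: 2A = Σ (x_i·y_{i+1} − x_{i+1}·y_i), indices taken mod 6.
Σ = (-35) + (3) + (-57) + (-31) + (-57) + (-48) = -225
Area = |Σ|/2 = 112.5.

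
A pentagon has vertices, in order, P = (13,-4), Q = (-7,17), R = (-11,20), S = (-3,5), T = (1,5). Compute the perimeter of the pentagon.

|PQ| = √((-20)² + (21)²) = √841 = 29
|QR| = √((-4)² + (3)²) = √25 = 5
|RS| = √((8)² + (-15)²) = √289 = 17
|ST| = √((4)² + (0)²) = √16 = 4
|TP| = √((12)² + (-9)²) = √225 = 15
Perimeter = 29 + 5 + 17 + 4 + 15 = 70.

70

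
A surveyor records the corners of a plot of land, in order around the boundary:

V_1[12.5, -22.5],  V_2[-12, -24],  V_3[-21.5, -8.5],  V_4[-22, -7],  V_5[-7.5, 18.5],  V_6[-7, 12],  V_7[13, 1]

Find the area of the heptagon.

Apply the surveyor's formula: 2A = Σ (x_i·y_{i+1} − x_{i+1}·y_i), indices taken mod 7.
Cross-terms: -570, -414, -36.5, -459.5, 39.5, -163, -305  ⇒  Σ = -1908.5
Area = |Σ|/2 = 954.25.

954.25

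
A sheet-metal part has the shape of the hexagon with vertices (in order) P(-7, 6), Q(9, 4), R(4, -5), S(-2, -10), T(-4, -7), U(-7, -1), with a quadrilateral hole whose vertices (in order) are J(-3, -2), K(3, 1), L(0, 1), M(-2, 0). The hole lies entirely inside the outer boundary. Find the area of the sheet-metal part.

Outer boundary:
Apply the surveyor's formula: 2A = Σ (x_i·y_{i+1} − x_{i+1}·y_i), indices taken mod 6.
Σ = (-82) + (-61) + (-50) + (-26) + (-45) + (-49) = -313
Area = |Σ|/2 = 156.5.
Hole:
Σ = (3) + (3) + (2) + (4) = 12
Area = |Σ|/2 = 6.
Net area = 156.5 − 6 = 150.5.

150.5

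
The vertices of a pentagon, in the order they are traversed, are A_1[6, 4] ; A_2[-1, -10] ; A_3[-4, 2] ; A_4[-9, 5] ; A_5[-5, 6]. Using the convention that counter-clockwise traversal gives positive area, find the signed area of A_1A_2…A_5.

-92.5

Apply the shoelace formula: 2A = Σ (x_i·y_{i+1} − x_{i+1}·y_i), indices taken mod 5.
Cross-terms: -56, -42, -2, -29, -56  ⇒  Σ = -185
Signed area = Σ/2 = -92.5 (negative ⇒ clockwise traversal).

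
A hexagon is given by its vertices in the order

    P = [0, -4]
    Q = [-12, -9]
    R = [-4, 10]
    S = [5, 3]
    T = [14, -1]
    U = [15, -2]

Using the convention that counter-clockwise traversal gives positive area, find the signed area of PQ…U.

-193

Apply Gauss's area formula: 2A = Σ (x_i·y_{i+1} − x_{i+1}·y_i), indices taken mod 6.
Σ = (-48) + (-156) + (-62) + (-47) + (-13) + (-60) = -386
Signed area = Σ/2 = -193 (negative ⇒ clockwise traversal).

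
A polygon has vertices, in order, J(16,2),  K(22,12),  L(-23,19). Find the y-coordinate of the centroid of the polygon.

11

Apply the surveyor's formula. First the cross-terms c_i = x_i·y_{i+1} − x_{i+1}·y_i:
  148, 694, -350  ⇒  2A = 492, A = 246.
Then Σ (y_i + y_{i+1})·c_i = 16236, so ȳ = 16236 / (6·246) = 11.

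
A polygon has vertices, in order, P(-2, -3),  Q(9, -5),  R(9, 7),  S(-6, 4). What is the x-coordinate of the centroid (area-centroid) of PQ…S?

743/249

Apply Gauss's area formula. First the cross-terms c_i = x_i·y_{i+1} − x_{i+1}·y_i:
  37, 108, 78, 26  ⇒  2A = 249, A = 124.5.
Then Σ (x_i + x_{i+1})·c_i = 2229, so x̄ = 2229 / (6·124.5) = 743/249.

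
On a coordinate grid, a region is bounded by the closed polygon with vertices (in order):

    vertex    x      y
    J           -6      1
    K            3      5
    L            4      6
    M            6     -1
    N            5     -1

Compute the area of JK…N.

38.5

J→K: (-6)(5) − (3)(1) = -33
K→L: (3)(6) − (4)(5) = -2
L→M: (4)(-1) − (6)(6) = -40
M→N: (6)(-1) − (5)(-1) = -1
N→J: (5)(1) − (-6)(-1) = -1
Σ = -77
Area = |Σ|/2 = 38.5.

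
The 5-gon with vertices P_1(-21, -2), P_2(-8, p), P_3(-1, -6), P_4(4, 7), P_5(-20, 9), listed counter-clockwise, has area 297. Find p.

The doubled signed area Σ (x_i y_{i+1} − x_{i+1} y_i) is linear in p.
With p=0 it equals 454; the coefficient of p is -20 (from the two edges through P_2).
So -20·p + 454 = 2·297 = 594 ⇒ p = -7.

-7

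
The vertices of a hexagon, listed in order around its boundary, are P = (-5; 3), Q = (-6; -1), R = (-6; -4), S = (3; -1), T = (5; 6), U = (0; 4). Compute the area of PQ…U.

61

Apply the shoelace (surveyor's) formula: 2A = Σ (x_i·y_{i+1} − x_{i+1}·y_i), indices taken mod 6.
P→Q: (-5)(-1) − (-6)(3) = 23
Q→R: (-6)(-4) − (-6)(-1) = 18
R→S: (-6)(-1) − (3)(-4) = 18
S→T: (3)(6) − (5)(-1) = 23
T→U: (5)(4) − (0)(6) = 20
U→P: (0)(3) − (-5)(4) = 20
Σ = 122
Area = |Σ|/2 = 61.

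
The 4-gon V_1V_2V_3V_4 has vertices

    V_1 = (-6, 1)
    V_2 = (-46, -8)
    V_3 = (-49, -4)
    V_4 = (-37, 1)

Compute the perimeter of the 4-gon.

|V_1V_2| = √((-40)² + (-9)²) = √1681 = 41
|V_2V_3| = √((-3)² + (4)²) = √25 = 5
|V_3V_4| = √((12)² + (5)²) = √169 = 13
|V_4V_1| = √((31)² + (0)²) = √961 = 31
Perimeter = 41 + 5 + 13 + 31 = 90.

90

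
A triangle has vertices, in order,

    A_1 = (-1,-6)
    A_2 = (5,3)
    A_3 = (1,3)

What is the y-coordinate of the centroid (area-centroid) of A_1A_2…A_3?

0

Apply Gauss's area formula. First the cross-terms c_i = x_i·y_{i+1} − x_{i+1}·y_i:
  27, 12, -3  ⇒  2A = 36, A = 18.
Then Σ (y_i + y_{i+1})·c_i = 0, so ȳ = 0 / (6·18) = 0.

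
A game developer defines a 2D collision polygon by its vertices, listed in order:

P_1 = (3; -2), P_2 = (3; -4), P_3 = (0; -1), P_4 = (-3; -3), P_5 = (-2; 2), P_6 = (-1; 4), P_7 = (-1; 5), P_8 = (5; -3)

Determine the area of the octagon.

Cross-terms: -6, -3, -3, -12, -6, -1, -22, -1  ⇒  Σ = -54
Area = |Σ|/2 = 27.

27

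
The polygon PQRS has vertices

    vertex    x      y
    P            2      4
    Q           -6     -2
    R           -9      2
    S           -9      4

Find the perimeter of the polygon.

28

|PQ| = √((-8)² + (-6)²) = √100 = 10
|QR| = √((-3)² + (4)²) = √25 = 5
|RS| = √((0)² + (2)²) = √4 = 2
|SP| = √((11)² + (0)²) = √121 = 11
Perimeter = 10 + 5 + 2 + 11 = 28.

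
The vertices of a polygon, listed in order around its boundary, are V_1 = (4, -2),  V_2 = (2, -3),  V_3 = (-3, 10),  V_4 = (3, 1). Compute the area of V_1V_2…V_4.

Σ = (-8) + (11) + (-33) + (-10) = -40
Area = |Σ|/2 = 20.

20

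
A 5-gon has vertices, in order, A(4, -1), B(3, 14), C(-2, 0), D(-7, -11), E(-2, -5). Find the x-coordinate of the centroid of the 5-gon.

Apply the surveyor's formula. First the cross-terms c_i = x_i·y_{i+1} − x_{i+1}·y_i:
  59, 28, 22, 13, 22  ⇒  2A = 144, A = 72.
Then Σ (x_i + x_{i+1})·c_i = 170, so x̄ = 170 / (6·72) = 85/216.

85/216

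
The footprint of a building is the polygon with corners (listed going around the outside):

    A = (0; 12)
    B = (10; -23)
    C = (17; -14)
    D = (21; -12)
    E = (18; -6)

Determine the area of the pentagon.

263.5

Apply Gauss's area formula: 2A = Σ (x_i·y_{i+1} − x_{i+1}·y_i), indices taken mod 5.
Cross-terms: -120, 251, 90, 90, 216  ⇒  Σ = 527
Area = |Σ|/2 = 263.5.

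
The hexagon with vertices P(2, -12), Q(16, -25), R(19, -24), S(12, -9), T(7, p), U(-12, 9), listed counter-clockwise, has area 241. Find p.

-5

The doubled signed area Σ (x_i y_{i+1} − x_{i+1} y_i) is linear in p.
With p=0 it equals 602; the coefficient of p is 24 (from the two edges through T).
So 24·p + 602 = 2·241 = 482 ⇒ p = -5.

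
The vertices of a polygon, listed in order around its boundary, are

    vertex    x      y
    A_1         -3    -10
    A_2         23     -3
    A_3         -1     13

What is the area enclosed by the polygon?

A_1→A_2: (-3)(-3) − (23)(-10) = 239
A_2→A_3: (23)(13) − (-1)(-3) = 296
A_3→A_1: (-1)(-10) − (-3)(13) = 49
Σ = 584
Area = |Σ|/2 = 292.

292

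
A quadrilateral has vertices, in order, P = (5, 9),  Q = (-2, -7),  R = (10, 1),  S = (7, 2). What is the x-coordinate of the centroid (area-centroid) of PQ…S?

Apply the shoelace (surveyor's) formula. First the cross-terms c_i = x_i·y_{i+1} − x_{i+1}·y_i:
  -17, 68, 13, 53  ⇒  2A = 117, A = 58.5.
Then Σ (x_i + x_{i+1})·c_i = 1350, so x̄ = 1350 / (6·58.5) = 50/13.

50/13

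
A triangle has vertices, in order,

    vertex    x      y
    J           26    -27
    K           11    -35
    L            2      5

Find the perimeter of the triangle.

|JK| = √((-15)² + (-8)²) = √289 = 17
|KL| = √((-9)² + (40)²) = √1681 = 41
|LJ| = √((24)² + (-32)²) = √1600 = 40
Perimeter = 17 + 41 + 40 = 98.

98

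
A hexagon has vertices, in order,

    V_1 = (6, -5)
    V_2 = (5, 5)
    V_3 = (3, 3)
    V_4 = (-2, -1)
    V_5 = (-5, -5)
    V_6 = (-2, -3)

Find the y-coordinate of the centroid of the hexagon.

Apply Gauss's area formula. First the cross-terms c_i = x_i·y_{i+1} − x_{i+1}·y_i:
  55, 0, 3, 5, 5, 28  ⇒  2A = 96, A = 48.
Then Σ (y_i + y_{i+1})·c_i = -288, so ȳ = -288 / (6·48) = -1.

-1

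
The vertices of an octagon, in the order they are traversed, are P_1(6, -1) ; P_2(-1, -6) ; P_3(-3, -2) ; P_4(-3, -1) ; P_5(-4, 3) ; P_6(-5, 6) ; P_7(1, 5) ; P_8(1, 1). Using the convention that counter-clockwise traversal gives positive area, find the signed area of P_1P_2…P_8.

-60

P_1→P_2: (6)(-6) − (-1)(-1) = -37
P_2→P_3: (-1)(-2) − (-3)(-6) = -16
P_3→P_4: (-3)(-1) − (-3)(-2) = -3
P_4→P_5: (-3)(3) − (-4)(-1) = -13
P_5→P_6: (-4)(6) − (-5)(3) = -9
P_6→P_7: (-5)(5) − (1)(6) = -31
P_7→P_8: (1)(1) − (1)(5) = -4
P_8→P_1: (1)(-1) − (6)(1) = -7
Σ = -120
Signed area = Σ/2 = -60 (negative ⇒ clockwise traversal).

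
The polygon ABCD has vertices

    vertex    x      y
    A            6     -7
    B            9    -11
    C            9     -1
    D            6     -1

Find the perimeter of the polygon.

|AB| = √((3)² + (-4)²) = √25 = 5
|BC| = √((0)² + (10)²) = √100 = 10
|CD| = √((-3)² + (0)²) = √9 = 3
|DA| = √((0)² + (-6)²) = √36 = 6
Perimeter = 5 + 10 + 3 + 6 = 24.

24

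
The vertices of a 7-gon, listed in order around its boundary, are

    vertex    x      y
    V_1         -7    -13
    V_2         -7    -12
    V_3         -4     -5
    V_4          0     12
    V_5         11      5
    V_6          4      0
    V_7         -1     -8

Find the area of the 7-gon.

147.5

Apply the surveyor's formula: 2A = Σ (x_i·y_{i+1} − x_{i+1}·y_i), indices taken mod 7.
Cross-terms: -7, -13, -48, -132, -20, -32, -43  ⇒  Σ = -295
Area = |Σ|/2 = 147.5.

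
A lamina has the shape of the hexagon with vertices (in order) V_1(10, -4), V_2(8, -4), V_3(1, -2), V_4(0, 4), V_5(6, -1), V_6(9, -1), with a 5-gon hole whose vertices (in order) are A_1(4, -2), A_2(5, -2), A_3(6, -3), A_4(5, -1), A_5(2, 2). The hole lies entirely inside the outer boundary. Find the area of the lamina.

27.5

Outer boundary:
Apply Gauss's area formula: 2A = Σ (x_i·y_{i+1} − x_{i+1}·y_i), indices taken mod 6.
Σ = (-8) + (-12) + (4) + (-24) + (3) + (-26) = -63
Area = |Σ|/2 = 31.5.
Hole:
Σ = (2) + (-3) + (9) + (12) + (-12) = 8
Area = |Σ|/2 = 4.
Net area = 31.5 − 4 = 27.5.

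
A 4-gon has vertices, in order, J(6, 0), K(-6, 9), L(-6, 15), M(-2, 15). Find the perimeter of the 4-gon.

|JK| = √((-12)² + (9)²) = √225 = 15
|KL| = √((0)² + (6)²) = √36 = 6
|LM| = √((4)² + (0)²) = √16 = 4
|MJ| = √((8)² + (-15)²) = √289 = 17
Perimeter = 15 + 6 + 4 + 17 = 42.

42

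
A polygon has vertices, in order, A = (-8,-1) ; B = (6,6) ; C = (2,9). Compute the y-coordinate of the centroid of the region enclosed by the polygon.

Apply the shoelace (surveyor's) formula. First the cross-terms c_i = x_i·y_{i+1} − x_{i+1}·y_i:
  -42, 42, 70  ⇒  2A = 70, A = 35.
Then Σ (y_i + y_{i+1})·c_i = 980, so ȳ = 980 / (6·35) = 14/3.

14/3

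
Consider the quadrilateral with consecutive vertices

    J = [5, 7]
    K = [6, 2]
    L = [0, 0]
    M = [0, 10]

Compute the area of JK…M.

Apply the shoelace (surveyor's) formula: 2A = Σ (x_i·y_{i+1} − x_{i+1}·y_i), indices taken mod 4.
Cross-terms: -32, 0, 0, -50  ⇒  Σ = -82
Area = |Σ|/2 = 41.

41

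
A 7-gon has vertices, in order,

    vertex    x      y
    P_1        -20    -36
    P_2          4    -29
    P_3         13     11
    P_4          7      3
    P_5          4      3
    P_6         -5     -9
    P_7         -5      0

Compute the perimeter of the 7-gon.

|P_1P_2| = √((24)² + (7)²) = √625 = 25
|P_2P_3| = √((9)² + (40)²) = √1681 = 41
|P_3P_4| = √((-6)² + (-8)²) = √100 = 10
|P_4P_5| = √((-3)² + (0)²) = √9 = 3
|P_5P_6| = √((-9)² + (-12)²) = √225 = 15
|P_6P_7| = √((0)² + (9)²) = √81 = 9
|P_7P_1| = √((-15)² + (-36)²) = √1521 = 39
Perimeter = 25 + 41 + 10 + 3 + 15 + 9 + 39 = 142.

142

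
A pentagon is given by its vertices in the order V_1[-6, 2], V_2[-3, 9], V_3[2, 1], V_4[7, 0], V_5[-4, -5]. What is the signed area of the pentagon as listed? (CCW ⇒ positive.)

-74.5

Apply the shoelace formula: 2A = Σ (x_i·y_{i+1} − x_{i+1}·y_i), indices taken mod 5.
Σ = (-48) + (-21) + (-7) + (-35) + (-38) = -149
Signed area = Σ/2 = -74.5 (negative ⇒ clockwise traversal).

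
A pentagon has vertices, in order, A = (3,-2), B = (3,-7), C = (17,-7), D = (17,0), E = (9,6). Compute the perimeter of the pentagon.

|AB| = √((0)² + (-5)²) = √25 = 5
|BC| = √((14)² + (0)²) = √196 = 14
|CD| = √((0)² + (7)²) = √49 = 7
|DE| = √((-8)² + (6)²) = √100 = 10
|EA| = √((-6)² + (-8)²) = √100 = 10
Perimeter = 5 + 14 + 7 + 10 + 10 = 46.

46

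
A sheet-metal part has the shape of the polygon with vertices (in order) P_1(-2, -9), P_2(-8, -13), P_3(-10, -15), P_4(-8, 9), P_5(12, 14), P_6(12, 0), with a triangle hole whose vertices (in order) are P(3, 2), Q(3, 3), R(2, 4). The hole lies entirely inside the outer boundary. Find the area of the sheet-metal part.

Outer boundary:
Σ = (-46) + (-10) + (-210) + (-220) + (-168) + (-108) = -762
Area = |Σ|/2 = 381.
Hole:
Apply Gauss's area formula: 2A = Σ (x_i·y_{i+1} − x_{i+1}·y_i), indices taken mod 3.
P→Q: (3)(3) − (3)(2) = 3
Q→R: (3)(4) − (2)(3) = 6
R→P: (2)(2) − (3)(4) = -8
Σ = 1
Area = |Σ|/2 = 0.5.
Net area = 381 − 0.5 = 380.5.

380.5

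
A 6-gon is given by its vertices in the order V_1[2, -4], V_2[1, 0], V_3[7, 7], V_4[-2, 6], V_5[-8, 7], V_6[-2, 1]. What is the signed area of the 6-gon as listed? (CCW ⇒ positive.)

Apply Gauss's area formula: 2A = Σ (x_i·y_{i+1} − x_{i+1}·y_i), indices taken mod 6.
V_1→V_2: (2)(0) − (1)(-4) = 4
V_2→V_3: (1)(7) − (7)(0) = 7
V_3→V_4: (7)(6) − (-2)(7) = 56
V_4→V_5: (-2)(7) − (-8)(6) = 34
V_5→V_6: (-8)(1) − (-2)(7) = 6
V_6→V_1: (-2)(-4) − (2)(1) = 6
Σ = 113
Signed area = Σ/2 = 56.5 (positive ⇒ counter-clockwise traversal).

56.5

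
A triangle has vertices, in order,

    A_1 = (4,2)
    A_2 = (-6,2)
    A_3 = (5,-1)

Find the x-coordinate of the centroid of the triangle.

Apply the shoelace (surveyor's) formula. First the cross-terms c_i = x_i·y_{i+1} − x_{i+1}·y_i:
  20, -4, 14  ⇒  2A = 30, A = 15.
Then Σ (x_i + x_{i+1})·c_i = 90, so x̄ = 90 / (6·15) = 1.

1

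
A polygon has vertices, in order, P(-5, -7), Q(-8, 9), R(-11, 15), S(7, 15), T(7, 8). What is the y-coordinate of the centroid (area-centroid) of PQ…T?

Apply the shoelace formula. First the cross-terms c_i = x_i·y_{i+1} − x_{i+1}·y_i:
  -101, -21, -270, -49, -9  ⇒  2A = -450, A = -225.
Then Σ (y_i + y_{i+1})·c_i = -9942, so ȳ = -9942 / (6·(-225)) = 1657/225.

1657/225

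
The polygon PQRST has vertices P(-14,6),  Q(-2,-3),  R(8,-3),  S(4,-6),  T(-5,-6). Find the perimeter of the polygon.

|PQ| = √((12)² + (-9)²) = √225 = 15
|QR| = √((10)² + (0)²) = √100 = 10
|RS| = √((-4)² + (-3)²) = √25 = 5
|ST| = √((-9)² + (0)²) = √81 = 9
|TP| = √((-9)² + (12)²) = √225 = 15
Perimeter = 15 + 10 + 5 + 9 + 15 = 54.

54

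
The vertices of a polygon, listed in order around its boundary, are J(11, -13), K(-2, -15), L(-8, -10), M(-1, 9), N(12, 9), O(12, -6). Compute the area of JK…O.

Σ = (-191) + (-100) + (-82) + (-117) + (-180) + (-90) = -760
Area = |Σ|/2 = 380.

380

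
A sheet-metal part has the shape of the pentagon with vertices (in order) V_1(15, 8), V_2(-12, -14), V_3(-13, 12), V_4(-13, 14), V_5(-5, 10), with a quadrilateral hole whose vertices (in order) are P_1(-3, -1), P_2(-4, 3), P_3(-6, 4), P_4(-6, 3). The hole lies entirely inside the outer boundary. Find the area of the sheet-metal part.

353

Outer boundary:
Apply the shoelace formula: 2A = Σ (x_i·y_{i+1} − x_{i+1}·y_i), indices taken mod 5.
V_1→V_2: (15)(-14) − (-12)(8) = -114
V_2→V_3: (-12)(12) − (-13)(-14) = -326
V_3→V_4: (-13)(14) − (-13)(12) = -26
V_4→V_5: (-13)(10) − (-5)(14) = -60
V_5→V_1: (-5)(8) − (15)(10) = -190
Σ = -716
Area = |Σ|/2 = 358.
Hole:
Cross-terms: -13, 2, 6, 15  ⇒  Σ = 10
Area = |Σ|/2 = 5.
Net area = 358 − 5 = 353.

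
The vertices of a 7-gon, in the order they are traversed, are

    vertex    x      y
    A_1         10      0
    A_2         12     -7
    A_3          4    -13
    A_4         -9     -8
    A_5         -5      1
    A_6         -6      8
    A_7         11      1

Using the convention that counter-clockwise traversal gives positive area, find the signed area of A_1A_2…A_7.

-267

Apply the surveyor's formula: 2A = Σ (x_i·y_{i+1} − x_{i+1}·y_i), indices taken mod 7.
A_1→A_2: (10)(-7) − (12)(0) = -70
A_2→A_3: (12)(-13) − (4)(-7) = -128
A_3→A_4: (4)(-8) − (-9)(-13) = -149
A_4→A_5: (-9)(1) − (-5)(-8) = -49
A_5→A_6: (-5)(8) − (-6)(1) = -34
A_6→A_7: (-6)(1) − (11)(8) = -94
A_7→A_1: (11)(0) − (10)(1) = -10
Σ = -534
Signed area = Σ/2 = -267 (negative ⇒ clockwise traversal).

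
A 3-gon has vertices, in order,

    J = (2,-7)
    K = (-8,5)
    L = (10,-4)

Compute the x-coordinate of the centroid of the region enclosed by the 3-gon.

Apply Gauss's area formula. First the cross-terms c_i = x_i·y_{i+1} − x_{i+1}·y_i:
  -46, -18, -62  ⇒  2A = -126, A = -63.
Then Σ (x_i + x_{i+1})·c_i = -504, so x̄ = -504 / (6·(-63)) = 4/3.

4/3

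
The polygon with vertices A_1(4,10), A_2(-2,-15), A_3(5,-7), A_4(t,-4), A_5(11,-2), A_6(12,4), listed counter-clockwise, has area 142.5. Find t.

Write out the shoelace sum; only the two edges meeting at A_4 involve t:
2·Area = [(5·(-4) − t·(-7)) + (t·(-2) − 11·(-4))] + 221
       = 5·t + 245 = 285
⇒ t = 8.

8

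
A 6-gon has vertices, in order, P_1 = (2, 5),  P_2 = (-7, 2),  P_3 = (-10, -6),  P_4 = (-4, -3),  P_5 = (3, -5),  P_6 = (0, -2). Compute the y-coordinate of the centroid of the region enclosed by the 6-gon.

Apply the shoelace formula. First the cross-terms c_i = x_i·y_{i+1} − x_{i+1}·y_i:
  39, 62, 6, 29, -6, 4  ⇒  2A = 134, A = 67.
Then Σ (y_i + y_{i+1})·c_i = -207, so ȳ = -207 / (6·67) = -69/134.

-69/134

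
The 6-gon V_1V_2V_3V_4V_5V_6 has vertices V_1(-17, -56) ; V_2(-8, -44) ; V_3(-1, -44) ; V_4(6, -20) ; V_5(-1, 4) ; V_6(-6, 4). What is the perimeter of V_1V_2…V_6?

138

|V_1V_2| = √((9)² + (12)²) = √225 = 15
|V_2V_3| = √((7)² + (0)²) = √49 = 7
|V_3V_4| = √((7)² + (24)²) = √625 = 25
|V_4V_5| = √((-7)² + (24)²) = √625 = 25
|V_5V_6| = √((-5)² + (0)²) = √25 = 5
|V_6V_1| = √((-11)² + (-60)²) = √3721 = 61
Perimeter = 15 + 7 + 25 + 25 + 5 + 61 = 138.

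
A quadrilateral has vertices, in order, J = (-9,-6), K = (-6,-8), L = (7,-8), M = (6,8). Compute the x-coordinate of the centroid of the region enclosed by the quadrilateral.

101/105

Apply the shoelace formula. First the cross-terms c_i = x_i·y_{i+1} − x_{i+1}·y_i:
  36, 104, 104, 36  ⇒  2A = 280, A = 140.
Then Σ (x_i + x_{i+1})·c_i = 808, so x̄ = 808 / (6·140) = 101/105.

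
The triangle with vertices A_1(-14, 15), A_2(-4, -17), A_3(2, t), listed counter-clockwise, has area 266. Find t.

17

The doubled signed area Σ (x_i y_{i+1} − x_{i+1} y_i) is linear in t.
With t=0 it equals 362; the coefficient of t is 10 (from the two edges through A_3).
So 10·t + 362 = 2·266 = 532 ⇒ t = 17.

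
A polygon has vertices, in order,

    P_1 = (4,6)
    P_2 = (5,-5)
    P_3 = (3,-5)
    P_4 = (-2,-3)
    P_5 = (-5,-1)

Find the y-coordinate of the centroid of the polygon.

-62/177

Apply the surveyor's formula. First the cross-terms c_i = x_i·y_{i+1} − x_{i+1}·y_i:
  -50, -10, -19, -13, -26  ⇒  2A = -118, A = -59.
Then Σ (y_i + y_{i+1})·c_i = 124, so ȳ = 124 / (6·(-59)) = -62/177.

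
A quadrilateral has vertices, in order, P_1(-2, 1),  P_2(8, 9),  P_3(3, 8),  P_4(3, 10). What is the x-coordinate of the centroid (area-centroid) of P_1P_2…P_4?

Apply the surveyor's formula. First the cross-terms c_i = x_i·y_{i+1} − x_{i+1}·y_i:
  -26, 37, 6, 23  ⇒  2A = 40, A = 20.
Then Σ (x_i + x_{i+1})·c_i = 310, so x̄ = 310 / (6·20) = 31/12.

31/12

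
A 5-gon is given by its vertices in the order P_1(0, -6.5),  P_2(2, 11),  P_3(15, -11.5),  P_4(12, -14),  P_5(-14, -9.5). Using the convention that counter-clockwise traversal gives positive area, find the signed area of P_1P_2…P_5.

P_1→P_2: (0)(11) − (2)(-6.5) = 13
P_2→P_3: (2)(-11.5) − (15)(11) = -188
P_3→P_4: (15)(-14) − (12)(-11.5) = -72
P_4→P_5: (12)(-9.5) − (-14)(-14) = -310
P_5→P_1: (-14)(-6.5) − (0)(-9.5) = 91
Σ = -466
Signed area = Σ/2 = -233 (negative ⇒ clockwise traversal).

-233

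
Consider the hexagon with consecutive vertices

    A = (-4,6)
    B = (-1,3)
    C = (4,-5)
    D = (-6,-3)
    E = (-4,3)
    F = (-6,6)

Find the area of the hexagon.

Apply the shoelace formula: 2A = Σ (x_i·y_{i+1} − x_{i+1}·y_i), indices taken mod 6.
A→B: (-4)(3) − (-1)(6) = -6
B→C: (-1)(-5) − (4)(3) = -7
C→D: (4)(-3) − (-6)(-5) = -42
D→E: (-6)(3) − (-4)(-3) = -30
E→F: (-4)(6) − (-6)(3) = -6
F→A: (-6)(6) − (-4)(6) = -12
Σ = -103
Area = |Σ|/2 = 51.5.

51.5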